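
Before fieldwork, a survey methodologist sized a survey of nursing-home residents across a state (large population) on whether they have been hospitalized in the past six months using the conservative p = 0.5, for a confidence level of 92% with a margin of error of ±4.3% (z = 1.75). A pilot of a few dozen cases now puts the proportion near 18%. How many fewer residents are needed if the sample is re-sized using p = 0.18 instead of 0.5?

Conservative (p = 0.5): n = 1.75² × 0.25 / 0.043² ≈ 414.08 → 415.
Using p = 0.18: p(1−p) = 0.1476, so n = 1.75² × 0.1476 / 0.043² ≈ 244.47 → 245.
Reduction: 415 − 245 = 170.

170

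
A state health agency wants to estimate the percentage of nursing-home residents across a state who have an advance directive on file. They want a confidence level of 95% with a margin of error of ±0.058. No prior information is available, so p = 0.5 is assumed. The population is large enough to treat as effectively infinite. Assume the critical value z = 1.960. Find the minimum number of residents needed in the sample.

With p = 0.5, p(1−p) = 0.25.
n = z²·p(1−p)/E² = 1.960² × 0.2500 / 0.058² = 3.8416 × 0.2500 / 0.003364 ≈ 285.49.
Rounding up gives n = 286.

286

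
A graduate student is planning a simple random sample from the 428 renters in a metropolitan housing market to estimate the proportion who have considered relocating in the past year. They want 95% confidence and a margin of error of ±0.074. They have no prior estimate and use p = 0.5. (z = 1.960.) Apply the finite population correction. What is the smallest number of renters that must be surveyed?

Unadjusted: n₀ = 1.960² × 0.50 × 0.50 / 0.074² ≈ 175.38, so n₀ = 176.
Finite population correction with N = 428: n = n₀ / (1 + (n₀−1)/N) = 176 / (1 + 175/428) = 176 / 1.4089 ≈ 124.92.
Rounding up, n = 125.

125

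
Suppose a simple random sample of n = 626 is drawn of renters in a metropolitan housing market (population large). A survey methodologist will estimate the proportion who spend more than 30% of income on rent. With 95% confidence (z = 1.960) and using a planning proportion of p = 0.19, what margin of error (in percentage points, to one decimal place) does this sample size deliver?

3.1

SE(p̂) = √[p(1−p)/n] = √[0.1539/626] = 0.01568.
E = z × SE = 1.960 × 0.01568 = 0.03073, or 3.1 percentage points.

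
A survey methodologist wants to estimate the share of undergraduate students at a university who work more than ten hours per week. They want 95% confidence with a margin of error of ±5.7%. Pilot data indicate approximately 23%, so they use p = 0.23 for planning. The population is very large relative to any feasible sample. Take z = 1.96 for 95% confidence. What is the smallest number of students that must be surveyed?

210

With p = 0.23, p(1−p) = 0.1771.
n = z²·p(1−p)/E² = 1.96² × 0.1771 / 0.057² = 3.8416 × 0.1771 / 0.003249 ≈ 209.40.
Rounding up gives n = 210.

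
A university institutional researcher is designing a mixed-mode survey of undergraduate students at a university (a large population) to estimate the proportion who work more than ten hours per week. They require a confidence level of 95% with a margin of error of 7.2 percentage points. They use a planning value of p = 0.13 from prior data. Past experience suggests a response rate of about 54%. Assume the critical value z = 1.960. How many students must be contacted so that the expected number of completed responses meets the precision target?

Completed interviews needed: n₀ = 1.960² × 0.1131 / 0.072² ≈ 83.81 → 84.
At a 54% response rate, contacts needed = 84 / 0.54 ≈ 155.56 → 156.

156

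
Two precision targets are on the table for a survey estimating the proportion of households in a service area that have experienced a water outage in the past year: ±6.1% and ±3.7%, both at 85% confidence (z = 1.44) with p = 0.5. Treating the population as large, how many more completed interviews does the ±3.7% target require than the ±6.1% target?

At ±6.1%: n = 1.44² × 0.2500 / 0.061² ≈ 139.32 → 140.
At ±3.7%: n = 1.44² × 0.2500 / 0.037² ≈ 378.67 → 379.
Additional respondents: 379 − 140 = 239.

239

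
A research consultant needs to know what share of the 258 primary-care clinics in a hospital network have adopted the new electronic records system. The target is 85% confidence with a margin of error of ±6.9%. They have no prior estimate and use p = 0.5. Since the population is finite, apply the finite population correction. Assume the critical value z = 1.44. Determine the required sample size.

77

Unadjusted: n₀ = 1.44² × 0.50 × 0.50 / 0.069² ≈ 108.88, so n₀ = 109.
Finite population correction with N = 258: n = n₀ / (1 + (n₀−1)/N) = 109 / (1 + 108/258) = 109 / 1.4186 ≈ 76.84.
Rounding up, n = 77.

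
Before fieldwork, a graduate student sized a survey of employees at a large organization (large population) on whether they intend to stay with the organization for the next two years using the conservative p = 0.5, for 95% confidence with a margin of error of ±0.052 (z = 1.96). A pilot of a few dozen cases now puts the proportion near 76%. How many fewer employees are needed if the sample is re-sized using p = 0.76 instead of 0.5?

96

Conservative (p = 0.5): n = 1.96² × 0.25 / 0.052² ≈ 355.18 → 356.
Using p = 0.76: p(1−p) = 0.1824, so n = 1.96² × 0.1824 / 0.052² ≈ 259.14 → 260.
Reduction: 356 − 260 = 96.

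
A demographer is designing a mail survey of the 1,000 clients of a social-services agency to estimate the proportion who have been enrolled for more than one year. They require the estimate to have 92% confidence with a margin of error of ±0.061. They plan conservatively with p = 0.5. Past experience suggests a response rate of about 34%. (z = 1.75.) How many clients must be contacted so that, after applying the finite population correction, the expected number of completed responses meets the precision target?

503

Completed interviews needed (unadjusted): n₀ = 1.75² × 0.2500 / 0.061² ≈ 205.76 → 206.
FPC for N = 1,000: n = 206 / (1 + 205/1000) = 206 / 1.2050 ≈ 170.95 → 171.
At a 34% response rate, contacts needed = 171 / 0.34 ≈ 502.94 → 503.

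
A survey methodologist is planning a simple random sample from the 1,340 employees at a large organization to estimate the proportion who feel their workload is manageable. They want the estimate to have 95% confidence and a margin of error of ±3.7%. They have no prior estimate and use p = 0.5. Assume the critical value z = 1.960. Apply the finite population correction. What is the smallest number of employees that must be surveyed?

Unadjusted: n₀ = 1.960² × 0.50 × 0.50 / 0.037² ≈ 701.53, so n₀ = 702.
Finite population correction with N = 1,340: n = n₀ / (1 + (n₀−1)/N) = 702 / (1 + 701/1340) = 702 / 1.5231 ≈ 460.89.
Rounding up, n = 461.

461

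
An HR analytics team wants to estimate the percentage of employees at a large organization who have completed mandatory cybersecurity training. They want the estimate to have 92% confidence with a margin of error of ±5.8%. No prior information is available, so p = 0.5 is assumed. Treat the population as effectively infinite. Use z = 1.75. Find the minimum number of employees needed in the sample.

228

With p = 0.5, p(1−p) = 0.25.
n = z²·p(1−p)/E² = 1.75² × 0.2500 / 0.058² = 3.0625 × 0.2500 / 0.003364 ≈ 227.59.
Rounding up gives n = 228.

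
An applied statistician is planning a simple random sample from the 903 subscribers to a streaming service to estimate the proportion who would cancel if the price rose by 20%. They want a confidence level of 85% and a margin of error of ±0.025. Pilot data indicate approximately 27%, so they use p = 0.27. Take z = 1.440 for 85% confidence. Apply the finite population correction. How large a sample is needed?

Unadjusted: n₀ = 1.440² × 0.27 × 0.73 / 0.025² ≈ 653.93, so n₀ = 654.
Finite population correction with N = 903: n = n₀ / (1 + (n₀−1)/N) = 654 / (1 + 653/903) = 654 / 1.7231 ≈ 379.54.
Rounding up, n = 380.

380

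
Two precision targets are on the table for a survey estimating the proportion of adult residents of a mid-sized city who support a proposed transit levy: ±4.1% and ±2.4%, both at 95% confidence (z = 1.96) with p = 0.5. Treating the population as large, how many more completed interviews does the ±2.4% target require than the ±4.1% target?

1096

At ±4.1%: n = 1.96² × 0.2500 / 0.041² ≈ 571.33 → 572.
At ±2.4%: n = 1.96² × 0.2500 / 0.024² ≈ 1667.36 → 1668.
Additional respondents: 1668 − 572 = 1096.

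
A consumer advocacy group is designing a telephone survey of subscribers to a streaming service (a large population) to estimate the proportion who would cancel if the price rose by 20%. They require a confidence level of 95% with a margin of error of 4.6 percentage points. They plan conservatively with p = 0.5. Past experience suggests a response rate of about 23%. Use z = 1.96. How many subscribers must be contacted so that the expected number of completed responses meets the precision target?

Completed interviews needed: n₀ = 1.96² × 0.2500 / 0.046² ≈ 453.88 → 454.
At a 23% response rate, contacts needed = 454 / 0.23 ≈ 1973.91 → 1974.

1974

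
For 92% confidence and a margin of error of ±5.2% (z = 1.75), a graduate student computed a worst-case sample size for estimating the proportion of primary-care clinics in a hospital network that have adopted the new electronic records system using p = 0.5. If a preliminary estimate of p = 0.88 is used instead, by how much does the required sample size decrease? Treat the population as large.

164

Conservative (p = 0.5): n = 1.75² × 0.25 / 0.052² ≈ 283.15 → 284.
Using p = 0.88: p(1−p) = 0.1056, so n = 1.75² × 0.1056 / 0.052² ≈ 119.60 → 120.
Reduction: 284 − 120 = 164.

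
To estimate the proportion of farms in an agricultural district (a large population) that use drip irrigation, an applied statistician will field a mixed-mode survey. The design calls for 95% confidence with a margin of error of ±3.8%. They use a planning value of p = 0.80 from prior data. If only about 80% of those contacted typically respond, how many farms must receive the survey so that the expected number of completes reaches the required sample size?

533

For 95% confidence, z = 1.96.
Completed interviews needed: n₀ = 1.96² × 0.1600 / 0.038² ≈ 425.66 → 426.
At an 80% response rate, contacts needed = 426 / 0.80 ≈ 532.50 → 533.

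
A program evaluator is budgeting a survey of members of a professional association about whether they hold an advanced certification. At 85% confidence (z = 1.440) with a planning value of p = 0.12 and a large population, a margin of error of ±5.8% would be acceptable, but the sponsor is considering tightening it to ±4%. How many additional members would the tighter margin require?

At ±5.8%: n = 1.440² × 0.1056 / 0.058² ≈ 65.09 → 66.
At ±4%: n = 1.440² × 0.1056 / 0.040² ≈ 136.86 → 137.
Additional respondents: 137 − 66 = 71.

71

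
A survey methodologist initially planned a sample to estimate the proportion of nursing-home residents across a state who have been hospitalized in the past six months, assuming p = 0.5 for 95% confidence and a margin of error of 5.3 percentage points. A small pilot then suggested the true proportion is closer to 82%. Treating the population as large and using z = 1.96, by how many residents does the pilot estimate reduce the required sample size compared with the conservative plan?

140

Conservative (p = 0.5): n = 1.96² × 0.25 / 0.053² ≈ 341.90 → 342.
Using p = 0.82: p(1−p) = 0.1476, so n = 1.96² × 0.1476 / 0.053² ≈ 201.86 → 202.
Reduction: 342 − 202 = 140.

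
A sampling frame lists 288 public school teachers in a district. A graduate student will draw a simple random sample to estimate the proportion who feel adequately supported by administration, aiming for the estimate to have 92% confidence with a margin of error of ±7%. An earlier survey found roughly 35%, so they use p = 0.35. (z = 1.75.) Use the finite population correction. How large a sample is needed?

Unadjusted: n₀ = 1.75² × 0.35 × 0.65 / 0.070² ≈ 142.19, so n₀ = 143.
Finite population correction with N = 288: n = n₀ / (1 + (n₀−1)/N) = 143 / (1 + 142/288) = 143 / 1.4931 ≈ 95.78.
Rounding up, n = 96.

96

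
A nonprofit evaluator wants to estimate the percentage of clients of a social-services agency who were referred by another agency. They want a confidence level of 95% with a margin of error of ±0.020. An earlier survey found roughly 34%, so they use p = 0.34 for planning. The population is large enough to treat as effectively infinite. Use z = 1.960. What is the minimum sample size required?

2156

With p = 0.34, p(1−p) = 0.2244.
n = z²·p(1−p)/E² = 1.960² × 0.2244 / 0.020² = 3.8416 × 0.2244 / 0.000400 ≈ 2155.14.
Rounding up gives n = 2156.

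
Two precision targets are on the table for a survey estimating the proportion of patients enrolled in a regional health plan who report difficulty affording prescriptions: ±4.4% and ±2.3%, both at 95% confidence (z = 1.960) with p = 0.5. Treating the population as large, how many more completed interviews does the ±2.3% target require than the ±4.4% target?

1319

At ±4.4%: n = 1.960² × 0.2500 / 0.044² ≈ 496.07 → 497.
At ±2.3%: n = 1.960² × 0.2500 / 0.023² ≈ 1815.50 → 1816.
Additional respondents: 1816 − 497 = 1319.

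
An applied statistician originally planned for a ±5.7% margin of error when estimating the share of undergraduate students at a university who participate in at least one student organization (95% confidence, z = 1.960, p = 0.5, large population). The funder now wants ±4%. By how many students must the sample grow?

At ±5.7%: n = 1.960² × 0.2500 / 0.057² ≈ 295.60 → 296.
At ±4%: n = 1.960² × 0.2500 / 0.040² ≈ 600.25 → 601.
Additional respondents: 601 − 296 = 305.

305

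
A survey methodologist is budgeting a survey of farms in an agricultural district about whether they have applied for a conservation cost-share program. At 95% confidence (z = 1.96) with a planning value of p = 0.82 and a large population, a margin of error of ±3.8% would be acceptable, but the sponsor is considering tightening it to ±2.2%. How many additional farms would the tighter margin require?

At ±3.8%: n = 1.96² × 0.1476 / 0.038² ≈ 392.67 → 393.
At ±2.2%: n = 1.96² × 0.1476 / 0.022² ≈ 1171.53 → 1172.
Additional respondents: 1172 − 393 = 779.

779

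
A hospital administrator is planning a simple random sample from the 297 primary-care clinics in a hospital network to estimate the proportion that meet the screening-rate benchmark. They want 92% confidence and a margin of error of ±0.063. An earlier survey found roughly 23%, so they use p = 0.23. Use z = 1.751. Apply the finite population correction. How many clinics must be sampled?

94

Unadjusted: n₀ = 1.751² × 0.23 × 0.77 / 0.063² ≈ 136.81, so n₀ = 137.
Finite population correction with N = 297: n = n₀ / (1 + (n₀−1)/N) = 137 / (1 + 136/297) = 137 / 1.4579 ≈ 93.97.
Rounding up, n = 94.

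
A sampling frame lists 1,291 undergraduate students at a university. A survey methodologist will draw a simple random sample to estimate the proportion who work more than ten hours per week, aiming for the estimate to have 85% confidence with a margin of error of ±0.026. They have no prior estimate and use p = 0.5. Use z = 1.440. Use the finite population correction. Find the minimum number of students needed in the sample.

482

Unadjusted: n₀ = 1.440² × 0.50 × 0.50 / 0.026² ≈ 766.86, so n₀ = 767.
Finite population correction with N = 1,291: n = n₀ / (1 + (n₀−1)/N) = 767 / (1 + 766/1291) = 767 / 1.5933 ≈ 481.38.
Rounding up, n = 482.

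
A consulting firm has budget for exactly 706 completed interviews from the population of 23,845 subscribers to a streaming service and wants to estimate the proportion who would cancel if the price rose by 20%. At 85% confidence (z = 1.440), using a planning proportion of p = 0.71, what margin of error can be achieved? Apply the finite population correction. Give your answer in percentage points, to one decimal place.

2.4

Finite-population factor: (N−n)/(N−1) = (23845−706)/(23845−1) = 0.9704.
SE(p̂) = √[p(1−p)/n · (N−n)/(N−1)] = √[0.2059/706 × 0.9704] = 0.01682.
E = z × SE = 1.440 × 0.01682 = 0.02423 ≈ 2.4 percentage points.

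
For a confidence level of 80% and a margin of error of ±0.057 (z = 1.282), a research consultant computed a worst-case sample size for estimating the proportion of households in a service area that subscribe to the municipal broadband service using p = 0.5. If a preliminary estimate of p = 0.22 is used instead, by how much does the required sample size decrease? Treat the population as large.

Conservative (p = 0.5): n = 1.282² × 0.25 / 0.057² ≈ 126.46 → 127.
Using p = 0.22: p(1−p) = 0.1716, so n = 1.282² × 0.1716 / 0.057² ≈ 86.80 → 87.
Reduction: 127 − 87 = 40.

40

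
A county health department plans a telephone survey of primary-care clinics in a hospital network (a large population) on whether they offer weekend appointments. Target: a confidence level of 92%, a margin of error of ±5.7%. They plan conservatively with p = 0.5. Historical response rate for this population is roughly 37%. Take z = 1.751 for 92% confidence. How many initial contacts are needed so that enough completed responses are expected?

638

Completed interviews needed: n₀ = 1.751² × 0.2500 / 0.057² ≈ 235.92 → 236.
At a 37% response rate, contacts needed = 236 / 0.37 ≈ 637.84 → 638.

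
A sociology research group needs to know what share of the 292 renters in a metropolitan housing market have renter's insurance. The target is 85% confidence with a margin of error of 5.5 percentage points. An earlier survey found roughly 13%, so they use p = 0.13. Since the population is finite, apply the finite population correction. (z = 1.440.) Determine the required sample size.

62

Unadjusted: n₀ = 1.440² × 0.13 × 0.87 / 0.055² ≈ 77.53, so n₀ = 78.
Finite population correction with N = 292: n = n₀ / (1 + (n₀−1)/N) = 78 / (1 + 77/292) = 78 / 1.2637 ≈ 61.72.
Rounding up, n = 62.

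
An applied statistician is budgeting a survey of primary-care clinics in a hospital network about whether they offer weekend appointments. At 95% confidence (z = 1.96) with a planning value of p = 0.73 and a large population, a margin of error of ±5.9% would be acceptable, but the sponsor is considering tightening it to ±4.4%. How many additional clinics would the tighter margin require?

174

At ±5.9%: n = 1.96² × 0.1971 / 0.059² ≈ 217.52 → 218.
At ±4.4%: n = 1.96² × 0.1971 / 0.044² ≈ 391.11 → 392.
Additional respondents: 392 − 218 = 174.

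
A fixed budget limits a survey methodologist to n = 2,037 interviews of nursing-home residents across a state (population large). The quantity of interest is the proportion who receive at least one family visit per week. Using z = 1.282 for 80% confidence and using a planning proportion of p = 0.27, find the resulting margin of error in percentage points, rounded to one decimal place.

1.3

SE(p̂) = √[p(1−p)/n] = √[0.1971/2037] = 0.00984.
E = z × SE = 1.282 × 0.00984 = 0.01261, or 1.3 percentage points.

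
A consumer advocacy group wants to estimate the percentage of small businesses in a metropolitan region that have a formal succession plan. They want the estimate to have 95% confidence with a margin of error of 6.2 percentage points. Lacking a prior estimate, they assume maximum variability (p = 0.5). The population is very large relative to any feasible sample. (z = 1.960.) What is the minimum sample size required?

With p = 0.5, p(1−p) = 0.25.
n = z²·p(1−p)/E² = 1.960² × 0.2500 / 0.062² = 3.8416 × 0.2500 / 0.003844 ≈ 249.84.
Rounding up gives n = 250.

250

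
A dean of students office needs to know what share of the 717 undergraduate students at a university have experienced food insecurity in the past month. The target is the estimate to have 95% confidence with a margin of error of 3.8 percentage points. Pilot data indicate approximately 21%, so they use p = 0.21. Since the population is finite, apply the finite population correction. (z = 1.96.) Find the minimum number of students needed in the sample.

274

Unadjusted: n₀ = 1.96² × 0.21 × 0.79 / 0.038² ≈ 441.36, so n₀ = 442.
Finite population correction with N = 717: n = n₀ / (1 + (n₀−1)/N) = 442 / (1 + 441/717) = 442 / 1.6151 ≈ 273.67.
Rounding up, n = 274.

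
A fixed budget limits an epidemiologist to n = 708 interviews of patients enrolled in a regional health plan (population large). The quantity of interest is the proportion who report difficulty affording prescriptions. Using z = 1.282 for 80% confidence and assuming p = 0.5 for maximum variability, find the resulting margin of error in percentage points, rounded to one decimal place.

SE(p̂) = √[p(1−p)/n] = √[0.2500/708] = 0.01879.
E = z × SE = 1.282 × 0.01879 = 0.02409, or 2.4 percentage points.

2.4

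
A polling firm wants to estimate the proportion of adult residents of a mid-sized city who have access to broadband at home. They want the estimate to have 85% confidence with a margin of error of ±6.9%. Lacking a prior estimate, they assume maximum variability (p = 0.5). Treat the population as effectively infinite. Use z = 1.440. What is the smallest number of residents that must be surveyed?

109

With p = 0.5, p(1−p) = 0.25.
n = z²·p(1−p)/E² = 1.440² × 0.2500 / 0.069² = 2.0736 × 0.2500 / 0.004761 ≈ 108.88.
Rounding up gives n = 109.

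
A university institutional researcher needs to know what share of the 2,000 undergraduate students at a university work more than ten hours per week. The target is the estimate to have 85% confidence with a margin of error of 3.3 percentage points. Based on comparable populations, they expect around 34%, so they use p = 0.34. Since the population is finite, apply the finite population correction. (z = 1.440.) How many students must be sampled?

Unadjusted: n₀ = 1.440² × 0.34 × 0.66 / 0.033² ≈ 427.29, so n₀ = 428.
Finite population correction with N = 2,000: n = n₀ / (1 + (n₀−1)/N) = 428 / (1 + 427/2000) = 428 / 1.2135 ≈ 352.70.
Rounding up, n = 353.

353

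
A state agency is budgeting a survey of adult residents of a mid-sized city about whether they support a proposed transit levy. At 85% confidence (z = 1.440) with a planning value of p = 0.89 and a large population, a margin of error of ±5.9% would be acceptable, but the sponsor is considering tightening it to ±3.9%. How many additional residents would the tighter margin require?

75

At ±5.9%: n = 1.440² × 0.0979 / 0.059² ≈ 58.32 → 59.
At ±3.9%: n = 1.440² × 0.0979 / 0.039² ≈ 133.47 → 134.
Additional respondents: 134 − 59 = 75.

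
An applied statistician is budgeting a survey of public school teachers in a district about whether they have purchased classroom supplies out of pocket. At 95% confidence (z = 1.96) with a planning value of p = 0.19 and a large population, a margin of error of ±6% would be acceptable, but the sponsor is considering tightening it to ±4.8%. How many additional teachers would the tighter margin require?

92

At ±6%: n = 1.96² × 0.1539 / 0.060² ≈ 164.23 → 165.
At ±4.8%: n = 1.96² × 0.1539 / 0.048² ≈ 256.61 → 257.
Additional respondents: 257 − 165 = 92.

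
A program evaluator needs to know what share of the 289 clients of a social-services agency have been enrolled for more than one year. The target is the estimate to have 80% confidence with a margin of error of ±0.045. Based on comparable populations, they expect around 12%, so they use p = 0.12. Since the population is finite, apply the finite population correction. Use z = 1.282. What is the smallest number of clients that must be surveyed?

Unadjusted: n₀ = 1.282² × 0.12 × 0.88 / 0.045² ≈ 85.71, so n₀ = 86.
Finite population correction with N = 289: n = n₀ / (1 + (n₀−1)/N) = 86 / (1 + 85/289) = 86 / 1.2941 ≈ 66.45.
Rounding up, n = 67.

67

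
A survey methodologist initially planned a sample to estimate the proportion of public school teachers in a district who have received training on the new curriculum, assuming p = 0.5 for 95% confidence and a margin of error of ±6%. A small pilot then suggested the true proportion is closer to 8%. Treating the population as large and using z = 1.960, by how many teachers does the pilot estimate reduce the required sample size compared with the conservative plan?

Conservative (p = 0.5): n = 1.960² × 0.25 / 0.060² ≈ 266.78 → 267.
Using p = 0.08: p(1−p) = 0.0736, so n = 1.960² × 0.0736 / 0.060² ≈ 78.54 → 79.
Reduction: 267 − 79 = 188.

188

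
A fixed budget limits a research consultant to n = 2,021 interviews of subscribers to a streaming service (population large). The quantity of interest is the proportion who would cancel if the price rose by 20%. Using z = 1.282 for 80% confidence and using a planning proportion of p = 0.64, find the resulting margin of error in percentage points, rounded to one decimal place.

SE(p̂) = √[p(1−p)/n] = √[0.2304/2021] = 0.01068.
E = z × SE = 1.282 × 0.01068 = 0.01369, or 1.4 percentage points.

1.4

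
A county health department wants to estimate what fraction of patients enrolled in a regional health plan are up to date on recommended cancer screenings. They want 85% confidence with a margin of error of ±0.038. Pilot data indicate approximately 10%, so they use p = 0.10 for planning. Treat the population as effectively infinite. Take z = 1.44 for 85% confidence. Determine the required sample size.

130

With p = 0.10, p(1−p) = 0.0900.
n = z²·p(1−p)/E² = 1.44² × 0.0900 / 0.038² = 2.0736 × 0.0900 / 0.001444 ≈ 129.24.
Rounding up gives n = 130.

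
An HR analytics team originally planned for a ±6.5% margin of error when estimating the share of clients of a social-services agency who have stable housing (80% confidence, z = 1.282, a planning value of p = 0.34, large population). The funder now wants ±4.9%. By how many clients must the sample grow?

66

At ±6.5%: n = 1.282² × 0.2244 / 0.065² ≈ 87.29 → 88.
At ±4.9%: n = 1.282² × 0.2244 / 0.049² ≈ 153.61 → 154.
Additional respondents: 154 − 88 = 66.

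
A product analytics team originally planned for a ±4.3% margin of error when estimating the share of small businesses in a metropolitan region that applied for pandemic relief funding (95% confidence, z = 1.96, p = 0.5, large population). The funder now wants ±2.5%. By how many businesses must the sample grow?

At ±4.3%: n = 1.96² × 0.2500 / 0.043² ≈ 519.42 → 520.
At ±2.5%: n = 1.96² × 0.2500 / 0.025² ≈ 1536.64 → 1537.
Additional respondents: 1537 − 520 = 1017.

1017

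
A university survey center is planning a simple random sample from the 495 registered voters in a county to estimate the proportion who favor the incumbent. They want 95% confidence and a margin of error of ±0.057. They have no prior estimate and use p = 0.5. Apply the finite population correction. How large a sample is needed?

For 95% confidence, z = 1.96.
Unadjusted: n₀ = 1.96² × 0.50 × 0.50 / 0.057² ≈ 295.60, so n₀ = 296.
Finite population correction with N = 495: n = n₀ / (1 + (n₀−1)/N) = 296 / (1 + 295/495) = 296 / 1.5960 ≈ 185.47.
Rounding up, n = 186.

186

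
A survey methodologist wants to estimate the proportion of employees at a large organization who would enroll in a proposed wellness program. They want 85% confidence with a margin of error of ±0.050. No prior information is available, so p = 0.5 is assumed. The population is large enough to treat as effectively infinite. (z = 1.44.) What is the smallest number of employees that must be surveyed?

208

With p = 0.5, p(1−p) = 0.25.
n = z²·p(1−p)/E² = 1.44² × 0.2500 / 0.050² = 2.0736 × 0.2500 / 0.002500 ≈ 207.36.
Rounding up gives n = 208.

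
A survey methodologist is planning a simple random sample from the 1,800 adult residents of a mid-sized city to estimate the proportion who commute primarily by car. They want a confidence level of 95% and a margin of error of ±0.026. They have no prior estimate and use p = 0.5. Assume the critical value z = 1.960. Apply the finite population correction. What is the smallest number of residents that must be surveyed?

795

Unadjusted: n₀ = 1.960² × 0.50 × 0.50 / 0.026² ≈ 1420.71, so n₀ = 1421.
Finite population correction with N = 1,800: n = n₀ / (1 + (n₀−1)/N) = 1421 / (1 + 1420/1800) = 1421 / 1.7889 ≈ 794.35.
Rounding up, n = 795.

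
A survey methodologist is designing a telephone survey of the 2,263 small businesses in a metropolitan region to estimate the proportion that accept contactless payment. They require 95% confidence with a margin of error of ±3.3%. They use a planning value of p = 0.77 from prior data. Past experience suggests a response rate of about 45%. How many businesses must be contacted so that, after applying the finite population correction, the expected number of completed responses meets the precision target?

1089

For 95% confidence, z = 1.960.
Completed interviews needed (unadjusted): n₀ = 1.960² × 0.1771 / 0.033² ≈ 624.75 → 625.
FPC for N = 2,263: n = 625 / (1 + 624/2263) = 625 / 1.2757 ≈ 489.91 → 490.
At a 45% response rate, contacts needed = 490 / 0.45 ≈ 1088.89 → 1089.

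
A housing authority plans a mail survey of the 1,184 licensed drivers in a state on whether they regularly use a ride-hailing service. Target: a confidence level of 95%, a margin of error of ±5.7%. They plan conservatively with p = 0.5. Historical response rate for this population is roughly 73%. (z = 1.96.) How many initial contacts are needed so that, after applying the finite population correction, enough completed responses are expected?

Completed interviews needed (unadjusted): n₀ = 1.96² × 0.2500 / 0.057² ≈ 295.60 → 296.
FPC for N = 1,184: n = 296 / (1 + 295/1184) = 296 / 1.2492 ≈ 236.96 → 237.
At a 73% response rate, contacts needed = 237 / 0.73 ≈ 324.66 → 325.

325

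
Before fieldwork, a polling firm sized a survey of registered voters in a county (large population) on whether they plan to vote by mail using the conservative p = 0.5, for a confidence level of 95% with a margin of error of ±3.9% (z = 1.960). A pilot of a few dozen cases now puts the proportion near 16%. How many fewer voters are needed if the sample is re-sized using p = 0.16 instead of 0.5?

292

Conservative (p = 0.5): n = 1.960² × 0.25 / 0.039² ≈ 631.43 → 632.
Using p = 0.16: p(1−p) = 0.1344, so n = 1.960² × 0.1344 / 0.039² ≈ 339.45 → 340.
Reduction: 632 − 340 = 292.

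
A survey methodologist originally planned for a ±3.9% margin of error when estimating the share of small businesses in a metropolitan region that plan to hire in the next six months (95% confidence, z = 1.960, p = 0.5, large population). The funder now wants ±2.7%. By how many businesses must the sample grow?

At ±3.9%: n = 1.960² × 0.2500 / 0.039² ≈ 631.43 → 632.
At ±2.7%: n = 1.960² × 0.2500 / 0.027² ≈ 1317.42 → 1318.
Additional respondents: 1318 − 632 = 686.

686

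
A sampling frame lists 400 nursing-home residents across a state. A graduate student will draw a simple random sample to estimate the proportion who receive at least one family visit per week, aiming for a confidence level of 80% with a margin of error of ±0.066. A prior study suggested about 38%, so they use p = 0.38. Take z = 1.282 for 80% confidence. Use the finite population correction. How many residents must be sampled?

73

Unadjusted: n₀ = 1.282² × 0.38 × 0.62 / 0.066² ≈ 88.89, so n₀ = 89.
Finite population correction with N = 400: n = n₀ / (1 + (n₀−1)/N) = 89 / (1 + 88/400) = 89 / 1.2200 ≈ 72.95.
Rounding up, n = 73.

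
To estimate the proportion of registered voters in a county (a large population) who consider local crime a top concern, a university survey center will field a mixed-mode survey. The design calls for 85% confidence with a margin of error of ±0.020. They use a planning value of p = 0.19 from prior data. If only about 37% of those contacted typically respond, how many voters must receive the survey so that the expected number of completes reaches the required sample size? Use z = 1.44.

Completed interviews needed: n₀ = 1.44² × 0.1539 / 0.020² ≈ 797.82 → 798.
At a 37% response rate, contacts needed = 798 / 0.37 ≈ 2156.76 → 2157.

2157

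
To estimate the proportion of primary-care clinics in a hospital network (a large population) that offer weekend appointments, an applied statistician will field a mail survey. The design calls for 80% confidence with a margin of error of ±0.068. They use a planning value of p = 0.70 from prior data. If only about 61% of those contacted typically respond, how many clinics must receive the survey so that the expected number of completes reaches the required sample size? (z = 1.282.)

Completed interviews needed: n₀ = 1.282² × 0.2100 / 0.068² ≈ 74.64 → 75.
At a 61% response rate, contacts needed = 75 / 0.61 ≈ 122.95 → 123.

123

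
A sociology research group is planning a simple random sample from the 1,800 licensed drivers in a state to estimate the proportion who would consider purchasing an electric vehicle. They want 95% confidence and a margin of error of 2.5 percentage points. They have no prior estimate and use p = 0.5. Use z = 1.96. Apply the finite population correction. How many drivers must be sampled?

Unadjusted: n₀ = 1.96² × 0.50 × 0.50 / 0.025² ≈ 1536.64, so n₀ = 1537.
Finite population correction with N = 1,800: n = n₀ / (1 + (n₀−1)/N) = 1537 / (1 + 1536/1800) = 1537 / 1.8533 ≈ 829.32.
Rounding up, n = 830.

830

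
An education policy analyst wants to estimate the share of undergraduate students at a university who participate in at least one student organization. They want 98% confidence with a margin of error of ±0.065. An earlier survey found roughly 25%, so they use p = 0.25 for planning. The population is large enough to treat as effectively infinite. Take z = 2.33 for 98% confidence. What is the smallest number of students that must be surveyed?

241

With p = 0.25, p(1−p) = 0.1875.
n = z²·p(1−p)/E² = 2.33² × 0.1875 / 0.065² = 5.4289 × 0.1875 / 0.004225 ≈ 240.93.
Rounding up gives n = 241.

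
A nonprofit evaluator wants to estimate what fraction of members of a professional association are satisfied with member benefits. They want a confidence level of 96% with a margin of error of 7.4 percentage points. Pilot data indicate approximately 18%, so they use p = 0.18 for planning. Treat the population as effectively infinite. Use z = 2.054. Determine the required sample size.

114

With p = 0.18, p(1−p) = 0.1476.
n = z²·p(1−p)/E² = 2.054² × 0.1476 / 0.074² = 4.2189 × 0.1476 / 0.005476 ≈ 113.72.
Rounding up gives n = 114.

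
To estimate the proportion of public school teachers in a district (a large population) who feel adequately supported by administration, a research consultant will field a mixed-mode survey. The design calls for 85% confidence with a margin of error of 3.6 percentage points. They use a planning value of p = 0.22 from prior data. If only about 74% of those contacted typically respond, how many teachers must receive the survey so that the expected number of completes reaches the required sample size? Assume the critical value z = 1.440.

Completed interviews needed: n₀ = 1.440² × 0.1716 / 0.036² ≈ 274.56 → 275.
At a 74% response rate, contacts needed = 275 / 0.74 ≈ 371.62 → 372.

372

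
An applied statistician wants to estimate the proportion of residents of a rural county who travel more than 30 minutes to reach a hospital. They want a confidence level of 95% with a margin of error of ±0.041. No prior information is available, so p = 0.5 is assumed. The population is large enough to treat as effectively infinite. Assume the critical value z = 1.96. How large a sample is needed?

With p = 0.5, p(1−p) = 0.25.
n = z²·p(1−p)/E² = 1.96² × 0.2500 / 0.041² = 3.8416 × 0.2500 / 0.001681 ≈ 571.33.
Rounding up gives n = 572.

572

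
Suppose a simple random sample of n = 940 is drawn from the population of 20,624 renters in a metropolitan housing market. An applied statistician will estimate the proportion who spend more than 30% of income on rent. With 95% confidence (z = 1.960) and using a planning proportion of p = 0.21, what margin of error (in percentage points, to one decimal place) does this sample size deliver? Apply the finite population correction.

Finite-population factor: (N−n)/(N−1) = (20624−940)/(20624−1) = 0.9545.
SE(p̂) = √[p(1−p)/n · (N−n)/(N−1)] = √[0.1659/940 × 0.9545] = 0.01298.
E = z × SE = 1.960 × 0.01298 = 0.02544 ≈ 2.5 percentage points.

2.5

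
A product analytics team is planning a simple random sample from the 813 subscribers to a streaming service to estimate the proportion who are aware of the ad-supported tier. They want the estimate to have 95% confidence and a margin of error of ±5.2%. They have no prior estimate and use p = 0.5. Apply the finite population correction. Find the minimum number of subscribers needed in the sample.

For 95% confidence, z = 1.960.
Unadjusted: n₀ = 1.960² × 0.50 × 0.50 / 0.052² ≈ 355.18, so n₀ = 356.
Finite population correction with N = 813: n = n₀ / (1 + (n₀−1)/N) = 356 / (1 + 355/813) = 356 / 1.4367 ≈ 247.80.
Rounding up, n = 248.

248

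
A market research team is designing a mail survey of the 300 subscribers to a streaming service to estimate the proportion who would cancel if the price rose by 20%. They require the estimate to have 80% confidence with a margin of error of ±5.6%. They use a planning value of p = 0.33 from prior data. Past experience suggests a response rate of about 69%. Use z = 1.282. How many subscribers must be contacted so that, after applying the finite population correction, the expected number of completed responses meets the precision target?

Completed interviews needed (unadjusted): n₀ = 1.282² × 0.2211 / 0.056² ≈ 115.87 → 116.
FPC for N = 300: n = 116 / (1 + 115/300) = 116 / 1.3833 ≈ 83.86 → 84.
At a 69% response rate, contacts needed = 84 / 0.69 ≈ 121.74 → 122.

122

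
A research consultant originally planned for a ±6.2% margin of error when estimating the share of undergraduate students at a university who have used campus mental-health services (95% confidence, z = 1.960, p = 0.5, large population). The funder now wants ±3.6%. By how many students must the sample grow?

At ±6.2%: n = 1.960² × 0.2500 / 0.062² ≈ 249.84 → 250.
At ±3.6%: n = 1.960² × 0.2500 / 0.036² ≈ 741.05 → 742.
Additional respondents: 742 − 250 = 492.

492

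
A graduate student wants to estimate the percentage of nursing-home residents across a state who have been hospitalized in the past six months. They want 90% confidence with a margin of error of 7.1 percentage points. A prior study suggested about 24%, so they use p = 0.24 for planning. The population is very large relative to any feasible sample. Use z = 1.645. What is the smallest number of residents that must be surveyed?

With p = 0.24, p(1−p) = 0.1824.
n = z²·p(1−p)/E² = 1.645² × 0.1824 / 0.071² = 2.7060 × 0.1824 / 0.005041 ≈ 97.91.
Rounding up gives n = 98.

98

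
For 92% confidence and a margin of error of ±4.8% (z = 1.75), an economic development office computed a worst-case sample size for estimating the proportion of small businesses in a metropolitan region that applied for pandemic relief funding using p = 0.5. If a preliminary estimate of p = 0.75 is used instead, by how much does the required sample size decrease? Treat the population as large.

83

Conservative (p = 0.5): n = 1.75² × 0.25 / 0.048² ≈ 332.30 → 333.
Using p = 0.75: p(1−p) = 0.1875, so n = 1.75² × 0.1875 / 0.048² ≈ 249.23 → 250.
Reduction: 333 − 250 = 83.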